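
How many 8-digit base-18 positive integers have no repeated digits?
First digit: 17 choices (nonzero). Then descending: 17 × 17 × 16 × 15 × 14 × 13 × 12 × 11 = 1666304640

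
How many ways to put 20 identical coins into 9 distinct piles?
C(20+9-1, 9-1) = C(28, 8) = 3108105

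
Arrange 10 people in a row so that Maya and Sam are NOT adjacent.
Total - adjacent = 10! - (10-1)!×2 = 3628800 - 725760 = 2903040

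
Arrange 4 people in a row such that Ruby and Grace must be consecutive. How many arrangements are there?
Treat the 2 as one block: (4-2+1)! × 2! = 6 × 2 = 12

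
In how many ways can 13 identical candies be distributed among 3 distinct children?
C(13+3-1, 3-1) = C(15, 2) = 105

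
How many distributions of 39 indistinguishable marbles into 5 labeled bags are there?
C(39+5-1, 5-1) = C(43, 4) = 123410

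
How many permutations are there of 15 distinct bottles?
15! = 1307674368000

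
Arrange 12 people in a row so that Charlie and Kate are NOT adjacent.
Total - adjacent = 12! - (12-1)!×2 = 479001600 - 79833600 = 399168000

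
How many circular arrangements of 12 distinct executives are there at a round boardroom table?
Circular: fix one position, arrange the rest. (12-1)! = 39916800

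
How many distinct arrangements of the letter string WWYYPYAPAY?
10! / (2! × 4! × 2! × 2!) = 18900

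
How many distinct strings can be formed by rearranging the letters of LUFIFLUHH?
9! / (2! × 1! × 2! × 2! × 2!) = 22680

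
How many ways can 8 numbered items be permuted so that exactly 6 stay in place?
Choose the 6 fixed points C(8,6) = 28, derange the rest: !2 = Σ_{j=0}^{2} (-1)^j·2!/j! = 2 - 2 + 1 = 1. Product = 28 × 1 = 28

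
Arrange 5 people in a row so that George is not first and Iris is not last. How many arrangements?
By inclusion-exclusion: 5! - 2×(5-1)! + (5-2)! = 120 - 48 + 6 = 78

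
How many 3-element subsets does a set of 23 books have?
C(23,3) = 23!/(3!×20!) = 1771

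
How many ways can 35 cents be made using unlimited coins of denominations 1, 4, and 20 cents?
Coefficient of x^35 in 1/(1-x^1) · 1/(1-x^4) · 1/(1-x^20). Case on j = number of 20-cent coins (j = 0..1); remainder r = 35 - 20j is made from {1,4} in ⌊r/4⌋+1 ways. r = 35, 15 → 9 + 4 = 13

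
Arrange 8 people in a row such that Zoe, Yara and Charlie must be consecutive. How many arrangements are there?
Treat the 3 as one block: (8-3+1)! × 3! = 720 × 6 = 4320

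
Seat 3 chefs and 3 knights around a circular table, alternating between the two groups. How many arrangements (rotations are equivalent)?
Fix one of the chefs: (3-1)! ways for the remaining chefs, × 3! ways for the knights = 2 × 6 = 12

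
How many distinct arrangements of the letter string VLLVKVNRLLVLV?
13! / (1! × 1! × 5! × 1! × 5!) = 432432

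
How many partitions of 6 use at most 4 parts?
By conjugation, equals partitions of 6 into parts ≤ 4. Let r_j(i) = number of partitions of i into parts ≤ j, for i = 0..6. r_1(i) = 1 for all i; r_j(i) = r_{j-1}(i) + r_j(i-j). Rows j = 2..4: ≤2: 1 1 2 2 3 3 4; ≤3: 1 1 2 3 4 5 7; ≤4: 1 1 2 3 5 6 9. r_4(6) = 9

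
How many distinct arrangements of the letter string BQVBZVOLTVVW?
12! / (1! × 4! × 1! × 1! × 1! × 2! × 1! × 1!) = 9979200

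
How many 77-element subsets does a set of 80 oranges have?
C(80,77) = 80!/(77!×3!) = 82160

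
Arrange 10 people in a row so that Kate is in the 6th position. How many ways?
Fix one position: (10-1)! = 362880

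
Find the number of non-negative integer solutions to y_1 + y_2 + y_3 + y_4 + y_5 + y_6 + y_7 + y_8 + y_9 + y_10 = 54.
C(54+10-1, 10-1) = C(63, 9) = 23667689815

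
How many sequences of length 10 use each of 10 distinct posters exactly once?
10! = 3628800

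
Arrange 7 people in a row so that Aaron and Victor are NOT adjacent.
Total - adjacent = 7! - (7-1)!×2 = 5040 - 1440 = 3600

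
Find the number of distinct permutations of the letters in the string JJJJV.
5! / (4! × 1!) = 5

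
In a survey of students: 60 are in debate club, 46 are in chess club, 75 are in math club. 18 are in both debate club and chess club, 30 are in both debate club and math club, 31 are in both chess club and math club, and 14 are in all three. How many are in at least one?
|A∪B∪C| = 60+46+75-18-30-31+14 = 116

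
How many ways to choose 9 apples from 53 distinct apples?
C(53,9) = 53!/(9!×44!) = 4431613550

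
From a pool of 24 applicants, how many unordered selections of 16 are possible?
C(24,16) = 24!/(16!×8!) = 735471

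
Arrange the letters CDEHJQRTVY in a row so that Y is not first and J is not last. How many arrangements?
By inclusion-exclusion: 10! - 2×(10-1)! + (10-2)! = 3628800 - 725760 + 40320 = 2943360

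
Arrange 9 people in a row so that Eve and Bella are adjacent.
Treat as block: (9-1)! × 2! = 40320 × 2 = 80640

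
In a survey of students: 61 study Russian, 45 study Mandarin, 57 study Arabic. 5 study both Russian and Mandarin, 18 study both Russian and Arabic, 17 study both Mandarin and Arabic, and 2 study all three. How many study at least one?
|A∪B∪C| = 61+45+57-5-18-17+2 = 125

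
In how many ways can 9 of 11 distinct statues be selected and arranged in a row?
P(11,9) = 11!/(11-9)! = 19958400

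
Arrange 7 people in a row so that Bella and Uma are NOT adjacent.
Total - adjacent = 7! - (7-1)!×2 = 5040 - 1440 = 3600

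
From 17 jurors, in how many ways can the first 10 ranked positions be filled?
P(17,10) = 17!/(17-10)! = 70572902400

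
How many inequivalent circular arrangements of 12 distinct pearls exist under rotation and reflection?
(12-1)!/2 = 39916800/2 = 19958400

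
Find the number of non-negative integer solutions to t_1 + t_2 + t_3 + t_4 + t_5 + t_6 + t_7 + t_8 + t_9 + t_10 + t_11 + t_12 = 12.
C(12+12-1, 12-1) = C(23, 11) = 1352078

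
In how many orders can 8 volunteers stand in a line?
8! = 40320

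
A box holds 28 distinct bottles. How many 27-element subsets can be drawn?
C(28,27) = 28!/(27!×1!) = 28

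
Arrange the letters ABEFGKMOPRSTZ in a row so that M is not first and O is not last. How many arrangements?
By inclusion-exclusion: 13! - 2×(13-1)! + (13-2)! = 6227020800 - 958003200 + 39916800 = 5308934400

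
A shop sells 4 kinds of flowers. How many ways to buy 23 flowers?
C(23+4-1, 4-1) = C(26, 3) = 2600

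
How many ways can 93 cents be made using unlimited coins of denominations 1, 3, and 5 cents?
Coefficient of x^93 in 1/(1-x^1) · 1/(1-x^3) · 1/(1-x^5). Case on j = number of 5-cent coins (j = 0..18); remainder r = 93 - 5j is made from {1,3} in ⌊r/3⌋+1 ways. r = 93, 88, 83, 78, 73, 68, 63, 58, 53, 48, 43, 38, 33, 28, 23, 18, 13, 8, 3 → 32 + 30 + 28 + 27 + 25 + 23 + 22 + 20 + 18 + 17 + 15 + 13 + 12 + 10 + 8 + 7 + 5 + 3 + 2 = 317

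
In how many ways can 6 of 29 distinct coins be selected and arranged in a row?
P(29,6) = 29!/(29-6)! = 342014400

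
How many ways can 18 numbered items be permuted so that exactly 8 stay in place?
Choose the 8 fixed points C(18,8) = 43758, derange the rest: !10 = Σ_{j=0}^{10} (-1)^j·10!/j! = 3628800 - 3628800 + 1814400 - 604800 + 151200 - 30240 + 5040 - 720 + 90 - 10 + 1 = 1334961. Product = 43758 × 1334961 = 58415223438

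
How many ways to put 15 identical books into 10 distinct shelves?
C(15+10-1, 10-1) = C(24, 9) = 1307504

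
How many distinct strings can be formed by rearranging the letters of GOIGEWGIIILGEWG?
15! / (5! × 1! × 4! × 2! × 1! × 2!) = 113513400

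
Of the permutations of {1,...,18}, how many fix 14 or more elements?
Exactly j fixed points: C(18,j)·!(18-j); sum over j ≥ 14 (derangement numbers via !m = (m-1)·(!(m-1) + !(m-2)): !0..!4 = 1, 0, 1, 2, 9). Σ_{j=14}^{18} C(18,j)·!(18-j) = C(18,14)·!4 + C(18,15)·!3 + C(18,16)·!2 + C(18,17)·!1 + C(18,18)·!0 = 3060·9 + 816·2 + 153·1 + 18·0 + 1·1 = 29326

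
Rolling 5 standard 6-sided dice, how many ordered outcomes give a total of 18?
Coefficient of x^18 in (x + x² + ... + x^6)^5. By inclusion-exclusion on dice exceeding 6: Σ_j (-1)^j C(5,j)·C(18-1-6j, 4) = C(5,0)·C(17,4) - C(5,1)·C(11,4) + C(5,2)·C(5,4) = 1·2380 - 5·330 + 10·5 = 780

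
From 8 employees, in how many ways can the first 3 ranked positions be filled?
P(8,3) = 8!/(8-3)! = 336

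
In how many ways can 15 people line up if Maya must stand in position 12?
Fix one position: (15-1)! = 87178291200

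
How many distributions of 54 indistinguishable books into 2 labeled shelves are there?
C(54+2-1, 2-1) = C(55, 1) = 55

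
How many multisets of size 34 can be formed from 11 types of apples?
C(34+11-1, 11-1) = C(44, 10) = 2481256778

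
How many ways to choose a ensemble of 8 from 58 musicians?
C(58,8) = 58!/(8!×50!) = 1916797311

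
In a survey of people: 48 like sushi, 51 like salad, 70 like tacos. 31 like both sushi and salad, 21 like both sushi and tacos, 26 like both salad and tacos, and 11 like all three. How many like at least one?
|A∪B∪C| = 48+51+70-31-21-26+11 = 102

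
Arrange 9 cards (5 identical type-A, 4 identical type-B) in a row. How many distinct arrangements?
9! / (5! × 4!) = 126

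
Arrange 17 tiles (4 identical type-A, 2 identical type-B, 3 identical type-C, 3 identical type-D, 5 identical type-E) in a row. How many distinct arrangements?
17! / (4! × 2! × 3! × 3! × 5!) = 1715313600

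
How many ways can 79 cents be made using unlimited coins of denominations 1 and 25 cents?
Coefficient of x^79 in 1/(1-x^1) · 1/(1-x^25). Use j coins of 25 for j = 0..⌊79/25⌋ = 3, the rest in 1s: 3 + 1 = 4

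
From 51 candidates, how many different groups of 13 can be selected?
C(51,13) = 51!/(13!×38!) = 476260169700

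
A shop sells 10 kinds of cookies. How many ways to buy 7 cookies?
C(7+10-1, 10-1) = C(16, 9) = 11440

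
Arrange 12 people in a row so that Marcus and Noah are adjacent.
Treat as block: (12-1)! × 2! = 39916800 × 2 = 79833600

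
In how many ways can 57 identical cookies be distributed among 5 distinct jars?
C(57+5-1, 5-1) = C(61, 4) = 521855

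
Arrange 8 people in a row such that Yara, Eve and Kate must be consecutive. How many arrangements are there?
Treat the 3 as one block: (8-3+1)! × 3! = 720 × 6 = 4320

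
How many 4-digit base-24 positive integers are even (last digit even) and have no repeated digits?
Last∈{0,2,4,6,8,10,12,14,16,18,20,22}. Last=0: 10626. Last nonzero: 11×22×P(22,2) = 111804. Total = 122430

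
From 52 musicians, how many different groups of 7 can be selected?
C(52,7) = 52!/(7!×45!) = 133784560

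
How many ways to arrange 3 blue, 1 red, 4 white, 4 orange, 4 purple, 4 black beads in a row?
20! / (3! × 1! × 4! × 4! × 4! × 4!) = 1222160940000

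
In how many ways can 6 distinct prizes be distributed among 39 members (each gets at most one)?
P(39,6) = 39!/(39-6)! = 2349088560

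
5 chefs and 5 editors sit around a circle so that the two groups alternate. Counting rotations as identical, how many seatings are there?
Fix one of the chefs: (5-1)! ways for the remaining chefs, × 5! ways for the editors = 24 × 120 = 2880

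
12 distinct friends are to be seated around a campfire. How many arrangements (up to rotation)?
Circular: fix one position, arrange the rest. (12-1)! = 39916800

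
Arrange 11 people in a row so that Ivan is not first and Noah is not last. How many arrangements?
By inclusion-exclusion: 11! - 2×(11-1)! + (11-2)! = 39916800 - 7257600 + 362880 = 33022080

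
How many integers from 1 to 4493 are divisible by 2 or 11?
⌊4493/2⌋ + ⌊4493/11⌋ - ⌊4493/22⌋ = 2246 + 408 - 204 = 2450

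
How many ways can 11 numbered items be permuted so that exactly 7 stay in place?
Choose the 7 fixed points C(11,7) = 330, derange the rest: !4 = Σ_{j=0}^{4} (-1)^j·4!/j! = 24 - 24 + 12 - 4 + 1 = 9. Product = 330 × 9 = 2970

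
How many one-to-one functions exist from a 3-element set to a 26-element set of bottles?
P(26,3) = 26!/(26-3)! = 15600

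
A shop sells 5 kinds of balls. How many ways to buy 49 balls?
C(49+5-1, 5-1) = C(53, 4) = 292825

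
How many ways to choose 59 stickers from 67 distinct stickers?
C(67,59) = 67!/(59!×8!) = 6522361560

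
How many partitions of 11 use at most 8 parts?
By conjugation, equals partitions of 11 into parts ≤ 8. Let r_j(i) = number of partitions of i into parts ≤ j, for i = 0..11. r_1(i) = 1 for all i; r_j(i) = r_{j-1}(i) + r_j(i-j). Rows j = 2..8: ≤2: 1 1 2 2 3 3 4 4 5 5 6 6; ≤3: 1 1 2 3 4 5 7 8 10 12 14 16; ≤4: 1 1 2 3 5 6 9 11 15 18 23 27; ≤5: 1 1 2 3 5 7 10 13 18 23 30 37; ≤6: 1 1 2 3 5 7 11 14 20 26 35 44; ≤7: 1 1 2 3 5 7 11 15 21 28 38 49; ≤8: 1 1 2 3 5 7 11 15 22 29 40 52. r_8(11) = 52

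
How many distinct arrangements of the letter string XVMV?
4! / (1! × 1! × 2!) = 12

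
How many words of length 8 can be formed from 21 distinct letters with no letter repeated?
P(21,8) = 21!/(21-8)! = 8204716800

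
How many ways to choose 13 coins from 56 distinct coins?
C(56,13) = 56!/(13!×43!) = 1889912732400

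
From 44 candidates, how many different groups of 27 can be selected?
C(44,27) = 44!/(27!×17!) = 686353797976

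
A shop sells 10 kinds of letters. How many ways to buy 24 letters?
C(24+10-1, 10-1) = C(33, 9) = 38567100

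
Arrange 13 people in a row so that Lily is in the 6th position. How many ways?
Fix one position: (13-1)! = 479001600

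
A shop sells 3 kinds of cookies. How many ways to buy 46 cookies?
C(46+3-1, 3-1) = C(48, 2) = 1128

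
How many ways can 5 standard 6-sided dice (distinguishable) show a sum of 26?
Coefficient of x^26 in (x + x² + ... + x^6)^5. By inclusion-exclusion on dice exceeding 6: Σ_j (-1)^j C(5,j)·C(26-1-6j, 4) = C(5,0)·C(25,4) - C(5,1)·C(19,4) + C(5,2)·C(13,4) - C(5,3)·C(7,4) = 1·12650 - 5·3876 + 10·715 - 10·35 = 70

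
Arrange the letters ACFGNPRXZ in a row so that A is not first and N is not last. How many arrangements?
By inclusion-exclusion: 9! - 2×(9-1)! + (9-2)! = 362880 - 80640 + 5040 = 287280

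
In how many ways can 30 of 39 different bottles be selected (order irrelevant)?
C(39,30) = 39!/(30!×9!) = 211915132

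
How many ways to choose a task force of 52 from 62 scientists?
C(62,52) = 62!/(52!×10!) = 107518933731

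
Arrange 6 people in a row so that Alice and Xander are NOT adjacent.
Total - adjacent = 6! - (6-1)!×2 = 720 - 240 = 480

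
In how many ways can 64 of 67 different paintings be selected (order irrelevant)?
C(67,64) = 67!/(64!×3!) = 47905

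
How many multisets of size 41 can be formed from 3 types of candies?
C(41+3-1, 3-1) = C(43, 2) = 903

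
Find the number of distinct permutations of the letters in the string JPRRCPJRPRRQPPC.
15! / (5! × 1! × 2! × 5! × 2!) = 22702680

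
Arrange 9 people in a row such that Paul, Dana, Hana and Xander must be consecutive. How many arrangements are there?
Treat the 4 as one block: (9-4+1)! × 4! = 720 × 24 = 17280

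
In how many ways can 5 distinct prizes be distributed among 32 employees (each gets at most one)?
P(32,5) = 32!/(32-5)! = 24165120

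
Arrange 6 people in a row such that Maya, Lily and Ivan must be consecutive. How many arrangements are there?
Treat the 3 as one block: (6-3+1)! × 3! = 24 × 6 = 144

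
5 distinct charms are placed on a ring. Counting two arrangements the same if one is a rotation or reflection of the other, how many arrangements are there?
(5-1)!/2 = 24/2 = 12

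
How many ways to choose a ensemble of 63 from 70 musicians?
C(70,63) = 70!/(63!×7!) = 1198774720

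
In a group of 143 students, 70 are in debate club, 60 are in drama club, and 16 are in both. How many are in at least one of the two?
|A∪B| = |A| + |B| - |A∩B| = 70 + 60 - 16 = 114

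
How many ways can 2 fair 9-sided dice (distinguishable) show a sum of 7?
Coefficient of x^7 in (x + x² + ... + x^9)^2. By inclusion-exclusion on dice exceeding 9: Σ_j (-1)^j C(2,j)·C(7-1-9j, 1) = C(2,0)·C(6,1) = 1·6 = 6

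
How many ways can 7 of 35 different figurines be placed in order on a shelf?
P(35,7) = 35!/(35-7)! = 33891580800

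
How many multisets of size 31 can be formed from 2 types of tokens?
C(31+2-1, 2-1) = C(32, 1) = 32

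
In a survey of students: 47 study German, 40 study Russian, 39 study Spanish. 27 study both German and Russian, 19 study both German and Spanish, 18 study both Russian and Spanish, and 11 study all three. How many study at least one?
|A∪B∪C| = 47+40+39-27-19-18+11 = 73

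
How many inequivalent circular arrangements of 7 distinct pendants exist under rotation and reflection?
(7-1)!/2 = 720/2 = 360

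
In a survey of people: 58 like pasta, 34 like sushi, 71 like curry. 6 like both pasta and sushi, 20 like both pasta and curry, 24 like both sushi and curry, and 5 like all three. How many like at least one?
|A∪B∪C| = 58+34+71-6-20-24+5 = 118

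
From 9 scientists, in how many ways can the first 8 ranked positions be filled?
P(9,8) = 9!/(9-8)! = 362880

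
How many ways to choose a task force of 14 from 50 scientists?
C(50,14) = 50!/(14!×36!) = 937845656300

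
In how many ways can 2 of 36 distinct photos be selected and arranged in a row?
P(36,2) = 36!/(36-2)! = 1260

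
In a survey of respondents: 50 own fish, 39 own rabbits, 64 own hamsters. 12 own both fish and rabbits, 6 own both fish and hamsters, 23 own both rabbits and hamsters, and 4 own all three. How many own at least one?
|A∪B∪C| = 50+39+64-12-6-23+4 = 116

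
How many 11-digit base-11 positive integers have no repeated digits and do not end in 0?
Last digit: 10 nonzero choices. First digit: 9 (nonzero, ≠last). Middle 9: P(9,9) = 362880. Total = 32659200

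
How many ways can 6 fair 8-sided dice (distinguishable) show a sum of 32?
Coefficient of x^32 in (x + x² + ... + x^8)^6. By inclusion-exclusion on dice exceeding 8: Σ_j (-1)^j C(6,j)·C(32-1-8j, 5) = C(6,0)·C(31,5) - C(6,1)·C(23,5) + C(6,2)·C(15,5) - C(6,3)·C(7,5) = 1·169911 - 6·33649 + 15·3003 - 20·21 = 12642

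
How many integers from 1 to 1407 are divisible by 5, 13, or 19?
⌊1407/5⌋+⌊1407/13⌋+⌊1407/19⌋ - ⌊1407/65⌋-⌊1407/95⌋-⌊1407/247⌋ + ⌊1407/1235⌋ = 281+108+74 - 21-14-5 + 1 = 424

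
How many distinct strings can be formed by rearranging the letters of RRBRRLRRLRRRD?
13! / (2! × 1! × 1! × 9!) = 8580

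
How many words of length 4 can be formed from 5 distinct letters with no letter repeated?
P(5,4) = 5!/(5-4)! = 120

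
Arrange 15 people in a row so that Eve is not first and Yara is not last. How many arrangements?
By inclusion-exclusion: 15! - 2×(15-1)! + (15-2)! = 1307674368000 - 174356582400 + 6227020800 = 1139544806400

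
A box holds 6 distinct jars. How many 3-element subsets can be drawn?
C(6,3) = 6!/(3!×3!) = 20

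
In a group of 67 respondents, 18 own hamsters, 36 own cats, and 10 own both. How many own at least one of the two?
|A∪B| = |A| + |B| - |A∩B| = 18 + 36 - 10 = 44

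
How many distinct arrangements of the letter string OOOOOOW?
7! / (6! × 1!) = 7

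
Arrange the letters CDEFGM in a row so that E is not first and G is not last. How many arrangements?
By inclusion-exclusion: 6! - 2×(6-1)! + (6-2)! = 720 - 240 + 24 = 504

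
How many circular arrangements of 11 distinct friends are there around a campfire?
Circular: fix one position, arrange the rest. (11-1)! = 3628800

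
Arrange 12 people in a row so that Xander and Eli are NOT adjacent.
Total - adjacent = 12! - (12-1)!×2 = 479001600 - 79833600 = 399168000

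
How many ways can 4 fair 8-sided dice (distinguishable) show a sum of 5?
Coefficient of x^5 in (x + x² + ... + x^8)^4. By inclusion-exclusion on dice exceeding 8: Σ_j (-1)^j C(4,j)·C(5-1-8j, 3) = C(4,0)·C(4,3) = 1·4 = 4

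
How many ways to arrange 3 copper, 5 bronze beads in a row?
8! / (3! × 5!) = 56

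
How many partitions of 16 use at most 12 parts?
By conjugation, equals partitions of 16 into parts ≤ 12. Let r_j(i) = number of partitions of i into parts ≤ j, for i = 0..16. r_1(i) = 1 for all i; r_j(i) = r_{j-1}(i) + r_j(i-j). Rows j = 2..12: ≤2: 1 1 2 2 3 3 4 4 5 5 6 6 7 7 8 8 9; ≤3: 1 1 2 3 4 5 7 8 10 12 14 16 19 21 24 27 30; ≤4: 1 1 2 3 5 6 9 11 15 18 23 27 34 39 47 54 64; ≤5: 1 1 2 3 5 7 10 13 18 23 30 37 47 57 70 84 101; ≤6: 1 1 2 3 5 7 11 14 20 26 35 44 58 71 90 110 136; ≤7: 1 1 2 3 5 7 11 15 21 28 38 49 65 82 105 131 164; ≤8: 1 1 2 3 5 7 11 15 22 29 40 52 70 89 116 146 186; ≤9: 1 1 2 3 5 7 11 15 22 30 41 54 73 94 123 157 201; ≤10: 1 1 2 3 5 7 11 15 22 30 42 55 75 97 128 164 212; ≤11: 1 1 2 3 5 7 11 15 22 30 42 56 76 99 131 169 219; ≤12: 1 1 2 3 5 7 11 15 22 30 42 56 77 100 133 172 224. r_12(16) = 224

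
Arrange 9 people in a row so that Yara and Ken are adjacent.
Treat as block: (9-1)! × 2! = 40320 × 2 = 80640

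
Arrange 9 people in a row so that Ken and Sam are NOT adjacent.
Total - adjacent = 9! - (9-1)!×2 = 362880 - 80640 = 282240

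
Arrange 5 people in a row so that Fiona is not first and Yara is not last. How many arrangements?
By inclusion-exclusion: 5! - 2×(5-1)! + (5-2)! = 120 - 48 + 6 = 78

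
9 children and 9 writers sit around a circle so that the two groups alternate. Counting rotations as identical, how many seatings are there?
Fix one of the children: (9-1)! ways for the remaining children, × 9! ways for the writers = 40320 × 362880 = 14631321600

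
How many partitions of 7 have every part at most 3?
Let r_j(i) = number of partitions of i into parts ≤ j, for i = 0..7. r_1(i) = 1 for all i; r_j(i) = r_{j-1}(i) + r_j(i-j). Rows j = 2..3: ≤2: 1 1 2 2 3 3 4 4; ≤3: 1 1 2 3 4 5 7 8. r_3(7) = 8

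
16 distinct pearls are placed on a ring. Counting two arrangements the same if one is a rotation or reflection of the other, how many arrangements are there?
(16-1)!/2 = 1307674368000/2 = 653837184000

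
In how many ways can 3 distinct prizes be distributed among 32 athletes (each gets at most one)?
P(32,3) = 32!/(32-3)! = 29760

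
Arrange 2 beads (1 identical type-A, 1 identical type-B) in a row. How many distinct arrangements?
2! / (1! × 1!) = 2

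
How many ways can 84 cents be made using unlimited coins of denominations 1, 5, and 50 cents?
Coefficient of x^84 in 1/(1-x^1) · 1/(1-x^5) · 1/(1-x^50). Case on j = number of 50-cent coins (j = 0..1); remainder r = 84 - 50j is made from {1,5} in ⌊r/5⌋+1 ways. r = 84, 34 → 17 + 7 = 24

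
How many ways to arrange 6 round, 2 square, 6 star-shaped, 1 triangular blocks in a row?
15! / (6! × 2! × 6! × 1!) = 1261260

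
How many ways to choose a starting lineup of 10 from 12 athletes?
C(12,10) = 12!/(10!×2!) = 66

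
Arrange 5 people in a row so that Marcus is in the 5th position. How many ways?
Fix one position: (5-1)! = 24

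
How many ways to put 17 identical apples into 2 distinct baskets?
C(17+2-1, 2-1) = C(18, 1) = 18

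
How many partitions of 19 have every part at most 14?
Let r_j(i) = number of partitions of i into parts ≤ j, for i = 0..19. r_1(i) = 1 for all i; r_j(i) = r_{j-1}(i) + r_j(i-j). Rows j = 2..14: ≤2: 1 1 2 2 3 3 4 4 5 5 6 6 7 7 8 8 9 9 10 10; ≤3: 1 1 2 3 4 5 7 8 10 12 14 16 19 21 24 27 30 33 37 40; ≤4: 1 1 2 3 5 6 9 11 15 18 23 27 34 39 47 54 64 72 84 94; ≤5: 1 1 2 3 5 7 10 13 18 23 30 37 47 57 70 84 101 119 141 164; ≤6: 1 1 2 3 5 7 11 14 20 26 35 44 58 71 90 110 136 163 199 235; ≤7: 1 1 2 3 5 7 11 15 21 28 38 49 65 82 105 131 164 201 248 300; ≤8: 1 1 2 3 5 7 11 15 22 29 40 52 70 89 116 146 186 230 288 352; ≤9: 1 1 2 3 5 7 11 15 22 30 41 54 73 94 123 157 201 252 318 393; ≤10: 1 1 2 3 5 7 11 15 22 30 42 55 75 97 128 164 212 267 340 423; ≤11: 1 1 2 3 5 7 11 15 22 30 42 56 76 99 131 169 219 278 355 445; ≤12: 1 1 2 3 5 7 11 15 22 30 42 56 77 100 133 172 224 285 366 460; ≤13: 1 1 2 3 5 7 11 15 22 30 42 56 77 101 134 174 227 290 373 471; ≤14: 1 1 2 3 5 7 11 15 22 30 42 56 77 101 135 175 229 293 378 478. r_14(19) = 478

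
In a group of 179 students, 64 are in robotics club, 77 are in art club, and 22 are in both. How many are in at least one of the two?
|A∪B| = |A| + |B| - |A∩B| = 64 + 77 - 22 = 119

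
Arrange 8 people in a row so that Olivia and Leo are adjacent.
Treat as block: (8-1)! × 2! = 5040 × 2 = 10080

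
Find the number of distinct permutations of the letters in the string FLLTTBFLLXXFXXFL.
16! / (4! × 5! × 2! × 4! × 1!) = 151351200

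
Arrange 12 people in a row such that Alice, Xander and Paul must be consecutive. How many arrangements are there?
Treat the 3 as one block: (12-3+1)! × 3! = 3628800 × 6 = 21772800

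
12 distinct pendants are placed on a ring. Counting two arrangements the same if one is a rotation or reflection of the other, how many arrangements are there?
(12-1)!/2 = 39916800/2 = 19958400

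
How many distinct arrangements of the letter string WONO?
4! / (1! × 1! × 2!) = 12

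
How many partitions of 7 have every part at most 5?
Let r_j(i) = number of partitions of i into parts ≤ j, for i = 0..7. r_1(i) = 1 for all i; r_j(i) = r_{j-1}(i) + r_j(i-j). Rows j = 2..5: ≤2: 1 1 2 2 3 3 4 4; ≤3: 1 1 2 3 4 5 7 8; ≤4: 1 1 2 3 5 6 9 11; ≤5: 1 1 2 3 5 7 10 13. r_5(7) = 13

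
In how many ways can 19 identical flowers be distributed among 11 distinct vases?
C(19+11-1, 11-1) = C(29, 10) = 20030010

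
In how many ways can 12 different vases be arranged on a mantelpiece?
12! = 479001600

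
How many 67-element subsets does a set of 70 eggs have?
C(70,67) = 70!/(67!×3!) = 54740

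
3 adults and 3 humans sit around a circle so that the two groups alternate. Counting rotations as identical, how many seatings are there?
Fix one of the adults: (3-1)! ways for the remaining adults, × 3! ways for the humans = 2 × 6 = 12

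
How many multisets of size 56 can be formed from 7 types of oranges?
C(56+7-1, 7-1) = C(62, 6) = 61474519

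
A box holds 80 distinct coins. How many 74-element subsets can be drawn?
C(80,74) = 80!/(74!×6!) = 300500200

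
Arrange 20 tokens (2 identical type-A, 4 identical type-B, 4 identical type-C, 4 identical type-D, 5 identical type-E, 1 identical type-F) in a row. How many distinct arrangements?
20! / (2! × 4! × 4! × 4! × 5! × 1!) = 733296564000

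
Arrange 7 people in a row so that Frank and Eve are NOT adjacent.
Total - adjacent = 7! - (7-1)!×2 = 5040 - 1440 = 3600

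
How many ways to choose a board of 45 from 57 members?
C(57,45) = 57!/(45!×12!) = 707285522580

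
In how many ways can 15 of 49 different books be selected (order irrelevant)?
C(49,15) = 49!/(15!×34!) = 1575580702584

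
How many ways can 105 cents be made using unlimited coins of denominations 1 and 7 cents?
Coefficient of x^105 in 1/(1-x^1) · 1/(1-x^7). Use j coins of 7 for j = 0..⌊105/7⌋ = 15, the rest in 1s: 15 + 1 = 16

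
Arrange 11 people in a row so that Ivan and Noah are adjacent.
Treat as block: (11-1)! × 2! = 3628800 × 2 = 7257600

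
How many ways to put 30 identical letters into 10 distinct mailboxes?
C(30+10-1, 10-1) = C(39, 9) = 211915132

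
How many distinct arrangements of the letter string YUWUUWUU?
8! / (5! × 1! × 2!) = 168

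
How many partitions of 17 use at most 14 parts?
By conjugation, equals partitions of 17 into parts ≤ 14. Let r_j(i) = number of partitions of i into parts ≤ j, for i = 0..17. r_1(i) = 1 for all i; r_j(i) = r_{j-1}(i) + r_j(i-j). Rows j = 2..14: ≤2: 1 1 2 2 3 3 4 4 5 5 6 6 7 7 8 8 9 9; ≤3: 1 1 2 3 4 5 7 8 10 12 14 16 19 21 24 27 30 33; ≤4: 1 1 2 3 5 6 9 11 15 18 23 27 34 39 47 54 64 72; ≤5: 1 1 2 3 5 7 10 13 18 23 30 37 47 57 70 84 101 119; ≤6: 1 1 2 3 5 7 11 14 20 26 35 44 58 71 90 110 136 163; ≤7: 1 1 2 3 5 7 11 15 21 28 38 49 65 82 105 131 164 201; ≤8: 1 1 2 3 5 7 11 15 22 29 40 52 70 89 116 146 186 230; ≤9: 1 1 2 3 5 7 11 15 22 30 41 54 73 94 123 157 201 252; ≤10: 1 1 2 3 5 7 11 15 22 30 42 55 75 97 128 164 212 267; ≤11: 1 1 2 3 5 7 11 15 22 30 42 56 76 99 131 169 219 278; ≤12: 1 1 2 3 5 7 11 15 22 30 42 56 77 100 133 172 224 285; ≤13: 1 1 2 3 5 7 11 15 22 30 42 56 77 101 134 174 227 290; ≤14: 1 1 2 3 5 7 11 15 22 30 42 56 77 101 135 175 229 293. r_14(17) = 293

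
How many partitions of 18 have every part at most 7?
Let r_j(i) = number of partitions of i into parts ≤ j, for i = 0..18. r_1(i) = 1 for all i; r_j(i) = r_{j-1}(i) + r_j(i-j). Rows j = 2..7: ≤2: 1 1 2 2 3 3 4 4 5 5 6 6 7 7 8 8 9 9 10; ≤3: 1 1 2 3 4 5 7 8 10 12 14 16 19 21 24 27 30 33 37; ≤4: 1 1 2 3 5 6 9 11 15 18 23 27 34 39 47 54 64 72 84; ≤5: 1 1 2 3 5 7 10 13 18 23 30 37 47 57 70 84 101 119 141; ≤6: 1 1 2 3 5 7 11 14 20 26 35 44 58 71 90 110 136 163 199; ≤7: 1 1 2 3 5 7 11 15 21 28 38 49 65 82 105 131 164 201 248. r_7(18) = 248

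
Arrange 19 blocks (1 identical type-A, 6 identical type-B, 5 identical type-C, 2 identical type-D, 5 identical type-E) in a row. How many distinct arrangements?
19! / (1! × 6! × 5! × 2! × 5!) = 5866372512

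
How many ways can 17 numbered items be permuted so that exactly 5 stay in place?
Choose the 5 fixed points C(17,5) = 6188, derange the rest: !12 = Σ_{j=0}^{12} (-1)^j·12!/j! = 479001600 - 479001600 + 239500800 - 79833600 + 19958400 - 3991680 + 665280 - 95040 + 11880 - 1320 + 132 - 12 + 1 = 176214841. Product = 6188 × 176214841 = 1090417436108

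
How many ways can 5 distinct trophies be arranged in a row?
5! = 120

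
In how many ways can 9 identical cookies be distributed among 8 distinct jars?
C(9+8-1, 8-1) = C(16, 7) = 11440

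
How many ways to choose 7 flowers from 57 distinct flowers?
C(57,7) = 57!/(7!×50!) = 264385836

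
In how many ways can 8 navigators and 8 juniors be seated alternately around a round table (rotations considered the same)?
Fix one of the navigators: (8-1)! ways for the remaining navigators, × 8! ways for the juniors = 5040 × 40320 = 203212800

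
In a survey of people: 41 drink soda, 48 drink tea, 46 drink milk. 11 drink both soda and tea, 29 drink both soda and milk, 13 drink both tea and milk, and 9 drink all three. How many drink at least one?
|A∪B∪C| = 41+48+46-11-29-13+9 = 91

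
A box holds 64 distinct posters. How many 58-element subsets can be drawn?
C(64,58) = 64!/(58!×6!) = 74974368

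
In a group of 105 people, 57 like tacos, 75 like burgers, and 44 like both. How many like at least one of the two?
|A∪B| = |A| + |B| - |A∩B| = 57 + 75 - 44 = 88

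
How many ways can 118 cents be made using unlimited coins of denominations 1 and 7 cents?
Coefficient of x^118 in 1/(1-x^1) · 1/(1-x^7). Use j coins of 7 for j = 0..⌊118/7⌋ = 16, the rest in 1s: 16 + 1 = 17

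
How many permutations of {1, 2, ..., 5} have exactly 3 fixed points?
Choose the 3 fixed points C(5,3) = 10, derange the rest: !2 = Σ_{j=0}^{2} (-1)^j·2!/j! = 2 - 2 + 1 = 1. Product = 10 × 1 = 10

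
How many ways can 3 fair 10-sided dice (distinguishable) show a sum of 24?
Coefficient of x^24 in (x + x² + ... + x^10)^3. By inclusion-exclusion on dice exceeding 10: Σ_j (-1)^j C(3,j)·C(24-1-10j, 2) = C(3,0)·C(23,2) - C(3,1)·C(13,2) + C(3,2)·C(3,2) = 1·253 - 3·78 + 3·3 = 28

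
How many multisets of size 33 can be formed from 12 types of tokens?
C(33+12-1, 12-1) = C(44, 11) = 7669339132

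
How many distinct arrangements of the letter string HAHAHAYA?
8! / (1! × 4! × 3!) = 280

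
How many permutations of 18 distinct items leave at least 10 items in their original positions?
Exactly j fixed points: C(18,j)·!(18-j); sum over j ≥ 10 (derangement numbers via !m = (m-1)·(!(m-1) + !(m-2)): !0..!8 = 1, 0, 1, 2, 9, 44, 265, 1854, 14833). Σ_{j=10}^{18} C(18,j)·!(18-j) = C(18,10)·!8 + C(18,11)·!7 + C(18,12)·!6 + C(18,13)·!5 + C(18,14)·!4 + C(18,15)·!3 + C(18,16)·!2 + C(18,17)·!1 + C(18,18)·!0 = 43758·14833 + 31824·1854 + 18564·265 + 8568·44 + 3060·9 + 816·2 + 153·1 + 18·0 + 1·1 = 713389888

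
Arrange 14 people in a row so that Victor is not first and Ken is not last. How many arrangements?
By inclusion-exclusion: 14! - 2×(14-1)! + (14-2)! = 87178291200 - 12454041600 + 479001600 = 75203251200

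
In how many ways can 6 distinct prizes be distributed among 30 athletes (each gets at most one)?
P(30,6) = 30!/(30-6)! = 427518000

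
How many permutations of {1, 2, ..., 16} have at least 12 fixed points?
Exactly j fixed points: C(16,j)·!(16-j); sum over j ≥ 12 (derangement numbers via !m = (m-1)·(!(m-1) + !(m-2)): !0..!4 = 1, 0, 1, 2, 9). Σ_{j=12}^{16} C(16,j)·!(16-j) = C(16,12)·!4 + C(16,13)·!3 + C(16,14)·!2 + C(16,15)·!1 + C(16,16)·!0 = 1820·9 + 560·2 + 120·1 + 16·0 + 1·1 = 17621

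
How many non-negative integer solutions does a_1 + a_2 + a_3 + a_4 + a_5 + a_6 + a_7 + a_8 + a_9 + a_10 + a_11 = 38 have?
C(38+11-1, 11-1) = C(48, 10) = 6540715896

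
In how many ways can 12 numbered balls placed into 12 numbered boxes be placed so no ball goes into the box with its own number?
!12 = Σ_{j=0}^{12} (-1)^j·12!/j! = 479001600 - 479001600 + 239500800 - 79833600 + 19958400 - 3991680 + 665280 - 95040 + 11880 - 1320 + 132 - 12 + 1 = 176214841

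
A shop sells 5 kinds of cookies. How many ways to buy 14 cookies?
C(14+5-1, 5-1) = C(18, 4) = 3060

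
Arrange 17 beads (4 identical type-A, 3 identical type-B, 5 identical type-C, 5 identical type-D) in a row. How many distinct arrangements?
17! / (4! × 3! × 5! × 5!) = 171531360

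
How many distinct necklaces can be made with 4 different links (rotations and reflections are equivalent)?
(4-1)!/2 = 6/2 = 3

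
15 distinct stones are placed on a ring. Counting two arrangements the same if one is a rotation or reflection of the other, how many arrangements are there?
(15-1)!/2 = 87178291200/2 = 43589145600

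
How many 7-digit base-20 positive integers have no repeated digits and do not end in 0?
Last digit: 19 nonzero choices. First digit: 18 (nonzero, ≠last). Middle 5: P(18,5) = 1028160. Total = 351630720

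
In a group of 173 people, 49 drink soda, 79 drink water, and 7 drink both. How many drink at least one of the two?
|A∪B| = |A| + |B| - |A∩B| = 49 + 79 - 7 = 121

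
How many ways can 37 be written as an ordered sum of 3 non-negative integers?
C(37+3-1, 3-1) = C(39, 2) = 741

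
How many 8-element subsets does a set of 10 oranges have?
C(10,8) = 10!/(8!×2!) = 45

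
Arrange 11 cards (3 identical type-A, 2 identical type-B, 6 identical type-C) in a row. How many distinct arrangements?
11! / (3! × 2! × 6!) = 4620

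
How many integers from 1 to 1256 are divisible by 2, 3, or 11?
⌊1256/2⌋+⌊1256/3⌋+⌊1256/11⌋ - ⌊1256/6⌋-⌊1256/22⌋-⌊1256/33⌋ + ⌊1256/66⌋ = 628+418+114 - 209-57-38 + 19 = 875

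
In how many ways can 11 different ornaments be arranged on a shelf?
11! = 39916800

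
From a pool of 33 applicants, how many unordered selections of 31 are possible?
C(33,31) = 33!/(31!×2!) = 528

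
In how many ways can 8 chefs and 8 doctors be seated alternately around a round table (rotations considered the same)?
Fix one of the chefs: (8-1)! ways for the remaining chefs, × 8! ways for the doctors = 5040 × 40320 = 203212800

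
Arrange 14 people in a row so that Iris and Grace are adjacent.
Treat as block: (14-1)! × 2! = 6227020800 × 2 = 12454041600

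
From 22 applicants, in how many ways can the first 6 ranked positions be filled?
P(22,6) = 22!/(22-6)! = 53721360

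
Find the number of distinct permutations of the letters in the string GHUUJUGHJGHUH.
13! / (3! × 4! × 2! × 4!) = 900900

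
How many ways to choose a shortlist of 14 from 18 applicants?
C(18,14) = 18!/(14!×4!) = 3060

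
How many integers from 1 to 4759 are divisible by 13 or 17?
⌊4759/13⌋ + ⌊4759/17⌋ - ⌊4759/221⌋ = 366 + 279 - 21 = 624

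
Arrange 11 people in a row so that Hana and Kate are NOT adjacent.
Total - adjacent = 11! - (11-1)!×2 = 39916800 - 7257600 = 32659200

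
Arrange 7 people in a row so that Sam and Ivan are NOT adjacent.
Total - adjacent = 7! - (7-1)!×2 = 5040 - 1440 = 3600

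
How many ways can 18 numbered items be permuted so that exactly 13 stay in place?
Choose the 13 fixed points C(18,13) = 8568, derange the rest: !5 = Σ_{j=0}^{5} (-1)^j·5!/j! = 120 - 120 + 60 - 20 + 5 - 1 = 44. Product = 8568 × 44 = 376992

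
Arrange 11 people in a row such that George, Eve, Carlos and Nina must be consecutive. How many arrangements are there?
Treat the 4 as one block: (11-4+1)! × 4! = 40320 × 24 = 967680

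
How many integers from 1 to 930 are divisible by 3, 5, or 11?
⌊930/3⌋+⌊930/5⌋+⌊930/11⌋ - ⌊930/15⌋-⌊930/33⌋-⌊930/55⌋ + ⌊930/165⌋ = 310+186+84 - 62-28-16 + 5 = 479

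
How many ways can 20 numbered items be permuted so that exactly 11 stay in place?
Choose the 11 fixed points C(20,11) = 167960, derange the rest: !9 = Σ_{j=0}^{9} (-1)^j·9!/j! = 362880 - 362880 + 181440 - 60480 + 15120 - 3024 + 504 - 72 + 9 - 1 = 133496. Product = 167960 × 133496 = 22421988160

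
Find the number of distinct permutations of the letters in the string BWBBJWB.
7! / (2! × 4! × 1!) = 105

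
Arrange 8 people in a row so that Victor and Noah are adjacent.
Treat as block: (8-1)! × 2! = 5040 × 2 = 10080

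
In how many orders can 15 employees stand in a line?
15! = 1307674368000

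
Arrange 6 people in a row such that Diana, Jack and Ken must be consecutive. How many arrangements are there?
Treat the 3 as one block: (6-3+1)! × 3! = 24 × 6 = 144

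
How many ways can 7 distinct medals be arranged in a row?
7! = 5040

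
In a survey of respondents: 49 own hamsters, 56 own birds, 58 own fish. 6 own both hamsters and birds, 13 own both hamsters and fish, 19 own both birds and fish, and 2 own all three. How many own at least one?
|A∪B∪C| = 49+56+58-6-13-19+2 = 127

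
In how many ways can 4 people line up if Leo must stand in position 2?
Fix one position: (4-1)! = 6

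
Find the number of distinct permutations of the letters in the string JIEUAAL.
7! / (1! × 1! × 1! × 1! × 1! × 2!) = 2520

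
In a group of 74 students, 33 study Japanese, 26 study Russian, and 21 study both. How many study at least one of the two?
|A∪B| = |A| + |B| - |A∩B| = 33 + 26 - 21 = 38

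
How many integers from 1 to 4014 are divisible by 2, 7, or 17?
⌊4014/2⌋+⌊4014/7⌋+⌊4014/17⌋ - ⌊4014/14⌋-⌊4014/34⌋-⌊4014/119⌋ + ⌊4014/238⌋ = 2007+573+236 - 286-118-33 + 16 = 2395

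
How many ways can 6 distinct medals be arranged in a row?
6! = 720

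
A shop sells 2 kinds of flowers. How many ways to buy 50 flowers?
C(50+2-1, 2-1) = C(51, 1) = 51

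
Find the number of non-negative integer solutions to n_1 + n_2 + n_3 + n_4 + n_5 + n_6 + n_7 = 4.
C(4+7-1, 7-1) = C(10, 6) = 210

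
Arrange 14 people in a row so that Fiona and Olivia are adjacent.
Treat as block: (14-1)! × 2! = 6227020800 × 2 = 12454041600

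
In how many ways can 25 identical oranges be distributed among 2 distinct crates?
C(25+2-1, 2-1) = C(26, 1) = 26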